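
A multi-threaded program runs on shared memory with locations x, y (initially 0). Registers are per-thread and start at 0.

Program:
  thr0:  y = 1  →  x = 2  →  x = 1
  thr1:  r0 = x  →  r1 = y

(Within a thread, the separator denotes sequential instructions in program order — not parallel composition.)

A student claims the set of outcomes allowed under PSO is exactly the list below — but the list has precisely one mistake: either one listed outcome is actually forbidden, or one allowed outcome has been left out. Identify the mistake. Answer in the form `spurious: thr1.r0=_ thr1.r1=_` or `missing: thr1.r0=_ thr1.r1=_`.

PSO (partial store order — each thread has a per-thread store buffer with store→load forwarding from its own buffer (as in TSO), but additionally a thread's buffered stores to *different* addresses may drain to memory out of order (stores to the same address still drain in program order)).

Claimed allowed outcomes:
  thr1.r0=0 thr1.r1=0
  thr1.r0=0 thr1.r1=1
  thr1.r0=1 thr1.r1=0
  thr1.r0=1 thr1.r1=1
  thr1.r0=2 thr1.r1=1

outcome vector order: (thr1.r0,thr1.r1)
PSO (6): 00; 01; 10; 11; 20; 21
PSO∖claimed = {20}

missing: thr1.r0=2 thr1.r1=0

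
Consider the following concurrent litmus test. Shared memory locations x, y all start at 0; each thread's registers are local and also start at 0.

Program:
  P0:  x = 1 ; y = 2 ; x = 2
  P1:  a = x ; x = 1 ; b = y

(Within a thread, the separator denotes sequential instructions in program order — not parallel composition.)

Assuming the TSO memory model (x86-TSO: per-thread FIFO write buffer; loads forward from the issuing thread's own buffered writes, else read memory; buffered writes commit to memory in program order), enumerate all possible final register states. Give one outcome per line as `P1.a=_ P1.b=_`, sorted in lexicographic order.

P1.a=0 P1.b=0
P1.a=0 P1.b=2
P1.a=1 P1.b=0
P1.a=1 P1.b=2
P1.a=2 P1.b=2

outcome vector order: (P1.a,P1.b)
|TSO outcomes| = 5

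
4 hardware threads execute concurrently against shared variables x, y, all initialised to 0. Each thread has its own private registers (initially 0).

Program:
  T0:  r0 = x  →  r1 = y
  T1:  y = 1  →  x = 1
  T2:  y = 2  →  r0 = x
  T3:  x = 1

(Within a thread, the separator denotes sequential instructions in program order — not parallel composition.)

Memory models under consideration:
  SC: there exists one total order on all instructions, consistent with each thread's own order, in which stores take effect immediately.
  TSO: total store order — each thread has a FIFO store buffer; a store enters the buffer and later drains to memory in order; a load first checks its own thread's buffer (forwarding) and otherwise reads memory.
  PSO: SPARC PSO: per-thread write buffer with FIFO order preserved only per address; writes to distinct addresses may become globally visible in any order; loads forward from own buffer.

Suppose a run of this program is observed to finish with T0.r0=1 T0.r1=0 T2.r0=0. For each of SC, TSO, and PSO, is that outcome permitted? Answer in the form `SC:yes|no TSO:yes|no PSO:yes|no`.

outcome vector order: (T0.r0,T0.r1,T2.r0)
under SC → <0 0 0> <0 0 1> <0 1 0> <0 1 1> <0 2 0> <0 2 1> <1 0 1> <1 1 0> <1 1 1> <1 2 0> <1 2 1>
under TSO → <0 0 0> <0 0 1> <0 1 0> <0 1 1> <0 2 0> <0 2 1> <1 0 0> <1 0 1> <1 1 0> <1 1 1> <1 2 0> <1 2 1>
under PSO → <0 0 0> <0 0 1> <0 1 0> <0 1 1> <0 2 0> <0 2 1> <1 0 0> <1 0 1> <1 1 0> <1 1 1> <1 2 0> <1 2 1>
target <1 0 0> ∈ {TSO,PSO}

SC:no TSO:yes PSO:yes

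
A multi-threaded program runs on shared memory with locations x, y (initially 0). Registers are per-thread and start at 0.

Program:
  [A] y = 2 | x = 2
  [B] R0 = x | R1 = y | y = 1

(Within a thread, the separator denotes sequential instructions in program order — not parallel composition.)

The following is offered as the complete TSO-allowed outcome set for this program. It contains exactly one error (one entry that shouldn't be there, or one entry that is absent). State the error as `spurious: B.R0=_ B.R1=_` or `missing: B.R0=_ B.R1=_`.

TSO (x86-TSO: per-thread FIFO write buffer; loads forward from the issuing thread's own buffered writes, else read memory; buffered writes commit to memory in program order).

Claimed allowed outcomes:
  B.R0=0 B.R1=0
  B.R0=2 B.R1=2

missing: B.R0=0 B.R1=2

outcome vector order: (B.R0,B.R1)
under TSO → (0,0); (0,2); (2,2)
TSO∖claimed = {(0,2)}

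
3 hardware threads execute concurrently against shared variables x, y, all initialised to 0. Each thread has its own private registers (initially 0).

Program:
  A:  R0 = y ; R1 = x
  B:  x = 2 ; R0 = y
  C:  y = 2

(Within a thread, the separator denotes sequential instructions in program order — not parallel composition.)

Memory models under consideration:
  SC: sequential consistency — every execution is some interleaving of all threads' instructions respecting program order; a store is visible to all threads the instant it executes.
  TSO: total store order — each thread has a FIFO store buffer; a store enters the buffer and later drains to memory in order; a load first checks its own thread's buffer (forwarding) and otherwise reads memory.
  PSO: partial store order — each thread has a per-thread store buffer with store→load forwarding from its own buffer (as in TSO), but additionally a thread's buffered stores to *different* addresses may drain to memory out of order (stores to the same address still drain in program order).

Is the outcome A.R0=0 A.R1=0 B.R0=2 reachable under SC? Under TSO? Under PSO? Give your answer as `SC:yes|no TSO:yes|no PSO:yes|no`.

outcome vector order: (A.R0,A.R1,B.R0)
SC: 7 outcomes — {0/0/0; 0/0/2; 0/2/0; 0/2/2; 2/0/2; 2/2/0; 2/2/2}
TSO: 8 outcomes — {0/0/0; 0/0/2; 0/2/0; 0/2/2; 2/0/0; 2/0/2; 2/2/0; 2/2/2}
PSO: 8 outcomes — {0/0/0; 0/0/2; 0/2/0; 0/2/2; 2/0/0; 2/0/2; 2/2/0; 2/2/2}
target 0/0/2 ∈ {SC,TSO,PSO}

SC:yes TSO:yes PSO:yes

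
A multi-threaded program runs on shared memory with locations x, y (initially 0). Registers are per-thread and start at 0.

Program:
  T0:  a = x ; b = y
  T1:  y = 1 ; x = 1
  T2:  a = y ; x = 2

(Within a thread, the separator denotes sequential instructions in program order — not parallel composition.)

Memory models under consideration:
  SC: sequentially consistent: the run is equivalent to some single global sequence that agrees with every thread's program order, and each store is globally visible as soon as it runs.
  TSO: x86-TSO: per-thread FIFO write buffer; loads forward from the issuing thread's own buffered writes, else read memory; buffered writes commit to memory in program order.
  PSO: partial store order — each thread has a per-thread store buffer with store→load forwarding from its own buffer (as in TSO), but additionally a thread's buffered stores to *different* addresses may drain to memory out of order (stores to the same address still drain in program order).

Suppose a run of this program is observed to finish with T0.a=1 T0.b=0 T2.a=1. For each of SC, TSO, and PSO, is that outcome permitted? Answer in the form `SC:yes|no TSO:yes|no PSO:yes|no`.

outcome vector order: (T0.a,T0.b,T2.a)
SC: 9 outcomes — {000; 001; 010; 011; 110; 111; 200; 210; 211}
TSO: 9 outcomes — {000; 001; 010; 011; 110; 111; 200; 210; 211}
PSO: 11 outcomes — {000; 001; 010; 011; 100; 101; 110; 111; 200; 210; 211}
target 101 ∈ {PSO}

SC:no TSO:no PSO:yes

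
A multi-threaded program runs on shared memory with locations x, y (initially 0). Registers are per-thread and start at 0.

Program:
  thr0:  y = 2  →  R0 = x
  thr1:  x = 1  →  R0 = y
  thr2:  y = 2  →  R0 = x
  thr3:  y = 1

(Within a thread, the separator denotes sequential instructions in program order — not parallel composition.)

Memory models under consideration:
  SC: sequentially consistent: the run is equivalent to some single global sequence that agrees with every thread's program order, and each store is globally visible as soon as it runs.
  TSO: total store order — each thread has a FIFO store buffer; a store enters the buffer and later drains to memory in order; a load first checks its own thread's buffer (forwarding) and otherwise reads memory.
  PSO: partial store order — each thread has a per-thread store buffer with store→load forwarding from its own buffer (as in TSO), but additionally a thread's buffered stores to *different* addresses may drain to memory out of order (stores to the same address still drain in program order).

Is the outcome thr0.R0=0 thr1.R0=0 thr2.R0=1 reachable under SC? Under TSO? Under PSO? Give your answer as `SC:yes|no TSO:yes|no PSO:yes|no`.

outcome vector order: (thr0.R0,thr1.R0,thr2.R0)
SC (9): <0 1 0>; <0 1 1>; <0 2 0>; <0 2 1>; <1 0 1>; <1 1 0>; <1 1 1>; <1 2 0>; <1 2 1>
TSO (12): <0 0 0>; <0 0 1>; <0 1 0>; <0 1 1>; <0 2 0>; <0 2 1>; <1 0 0>; <1 0 1>; <1 1 0>; <1 1 1>; <1 2 0>; <1 2 1>
PSO (12): <0 0 0>; <0 0 1>; <0 1 0>; <0 1 1>; <0 2 0>; <0 2 1>; <1 0 0>; <1 0 1>; <1 1 0>; <1 1 1>; <1 2 0>; <1 2 1>
target <0 0 1> ∈ {TSO,PSO}

SC:no TSO:yes PSO:yes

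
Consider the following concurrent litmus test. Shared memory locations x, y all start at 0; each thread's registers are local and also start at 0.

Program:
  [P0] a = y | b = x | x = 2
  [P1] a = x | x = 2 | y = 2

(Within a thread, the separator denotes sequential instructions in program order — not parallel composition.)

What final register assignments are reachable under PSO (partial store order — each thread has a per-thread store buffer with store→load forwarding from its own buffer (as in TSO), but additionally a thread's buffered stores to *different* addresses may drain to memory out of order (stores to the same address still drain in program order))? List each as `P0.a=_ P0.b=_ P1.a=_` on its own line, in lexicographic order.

P0.a=0 P0.b=0 P1.a=0
P0.a=0 P0.b=0 P1.a=2
P0.a=0 P0.b=2 P1.a=0
P0.a=2 P0.b=0 P1.a=0
P0.a=2 P0.b=2 P1.a=0

outcome vector order: (P0.a,P0.b,P1.a)
|PSO outcomes| = 5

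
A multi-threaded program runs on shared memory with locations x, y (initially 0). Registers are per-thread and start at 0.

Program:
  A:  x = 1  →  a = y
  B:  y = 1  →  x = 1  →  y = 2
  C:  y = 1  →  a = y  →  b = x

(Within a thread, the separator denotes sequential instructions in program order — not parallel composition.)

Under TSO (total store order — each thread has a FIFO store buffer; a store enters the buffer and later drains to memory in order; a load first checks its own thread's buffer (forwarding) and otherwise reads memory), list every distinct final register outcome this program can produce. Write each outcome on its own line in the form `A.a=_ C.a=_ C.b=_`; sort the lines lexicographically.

outcome vector order: (A.a,C.a,C.b)
|TSO outcomes| = 9

A.a=0 C.a=1 C.b=0
A.a=0 C.a=1 C.b=1
A.a=0 C.a=2 C.b=1
A.a=1 C.a=1 C.b=0
A.a=1 C.a=1 C.b=1
A.a=1 C.a=2 C.b=1
A.a=2 C.a=1 C.b=0
A.a=2 C.a=1 C.b=1
A.a=2 C.a=2 C.b=1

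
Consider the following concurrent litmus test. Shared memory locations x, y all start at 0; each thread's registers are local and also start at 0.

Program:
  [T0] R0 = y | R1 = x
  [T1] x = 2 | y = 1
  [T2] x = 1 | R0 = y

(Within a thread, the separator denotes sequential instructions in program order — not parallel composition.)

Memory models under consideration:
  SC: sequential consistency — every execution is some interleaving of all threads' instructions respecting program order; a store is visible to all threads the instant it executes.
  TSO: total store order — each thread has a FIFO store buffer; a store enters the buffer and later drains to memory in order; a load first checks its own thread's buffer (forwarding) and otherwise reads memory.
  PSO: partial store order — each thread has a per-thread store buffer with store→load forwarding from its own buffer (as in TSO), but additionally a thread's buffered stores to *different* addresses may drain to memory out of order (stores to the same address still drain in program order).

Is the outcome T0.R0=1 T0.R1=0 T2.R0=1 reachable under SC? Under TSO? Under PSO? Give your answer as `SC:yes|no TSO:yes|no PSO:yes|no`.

outcome vector order: (T0.R0,T0.R1,T2.R0)
SC (10): <0 0 0> <0 0 1> <0 1 0> <0 1 1> <0 2 0> <0 2 1> <1 1 0> <1 1 1> <1 2 0> <1 2 1>
TSO (10): <0 0 0> <0 0 1> <0 1 0> <0 1 1> <0 2 0> <0 2 1> <1 1 0> <1 1 1> <1 2 0> <1 2 1>
PSO (12): <0 0 0> <0 0 1> <0 1 0> <0 1 1> <0 2 0> <0 2 1> <1 0 0> <1 0 1> <1 1 0> <1 1 1> <1 2 0> <1 2 1>
target <1 0 1> ∈ {PSO}

SC:no TSO:no PSO:yes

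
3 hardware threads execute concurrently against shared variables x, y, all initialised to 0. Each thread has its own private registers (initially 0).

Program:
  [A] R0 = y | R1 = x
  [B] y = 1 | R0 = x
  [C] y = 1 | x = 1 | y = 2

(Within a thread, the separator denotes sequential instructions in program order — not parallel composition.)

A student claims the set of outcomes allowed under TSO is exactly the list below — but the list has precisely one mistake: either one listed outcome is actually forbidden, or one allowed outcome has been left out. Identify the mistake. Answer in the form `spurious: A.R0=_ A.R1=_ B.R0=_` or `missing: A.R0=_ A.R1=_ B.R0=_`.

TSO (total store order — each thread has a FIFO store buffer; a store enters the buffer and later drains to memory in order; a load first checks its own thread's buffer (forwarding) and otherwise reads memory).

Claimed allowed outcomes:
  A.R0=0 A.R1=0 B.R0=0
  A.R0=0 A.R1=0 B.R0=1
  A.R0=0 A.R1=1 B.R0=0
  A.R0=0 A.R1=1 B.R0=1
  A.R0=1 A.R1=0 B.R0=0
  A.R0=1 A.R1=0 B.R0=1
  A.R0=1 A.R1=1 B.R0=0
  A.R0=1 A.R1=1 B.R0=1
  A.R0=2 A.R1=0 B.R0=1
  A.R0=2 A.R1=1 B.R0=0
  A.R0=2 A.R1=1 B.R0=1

spurious: A.R0=2 A.R1=0 B.R0=1

outcome vector order: (A.R0,A.R1,B.R0)
under TSO → 0/0/0 0/0/1 0/1/0 0/1/1 1/0/0 1/0/1 1/1/0 1/1/1 2/1/0 2/1/1
claimed∖TSO = {2/0/1}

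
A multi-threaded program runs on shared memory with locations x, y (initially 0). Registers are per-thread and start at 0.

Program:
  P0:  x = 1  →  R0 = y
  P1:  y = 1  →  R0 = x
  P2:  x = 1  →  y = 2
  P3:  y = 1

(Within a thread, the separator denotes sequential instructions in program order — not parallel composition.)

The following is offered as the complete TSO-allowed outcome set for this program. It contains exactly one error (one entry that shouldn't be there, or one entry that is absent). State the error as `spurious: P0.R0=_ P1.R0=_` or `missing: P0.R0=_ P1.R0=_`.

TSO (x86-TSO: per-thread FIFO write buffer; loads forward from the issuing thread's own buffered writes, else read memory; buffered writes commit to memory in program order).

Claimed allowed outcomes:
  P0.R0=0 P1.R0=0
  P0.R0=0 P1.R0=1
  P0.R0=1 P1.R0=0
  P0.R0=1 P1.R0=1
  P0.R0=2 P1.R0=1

outcome vector order: (P0.R0,P1.R0)
[TSO] allowed = {(0,0) (0,1) (1,0) (1,1) (2,0) (2,1)}
TSO∖claimed = {(2,0)}

missing: P0.R0=2 P1.R0=0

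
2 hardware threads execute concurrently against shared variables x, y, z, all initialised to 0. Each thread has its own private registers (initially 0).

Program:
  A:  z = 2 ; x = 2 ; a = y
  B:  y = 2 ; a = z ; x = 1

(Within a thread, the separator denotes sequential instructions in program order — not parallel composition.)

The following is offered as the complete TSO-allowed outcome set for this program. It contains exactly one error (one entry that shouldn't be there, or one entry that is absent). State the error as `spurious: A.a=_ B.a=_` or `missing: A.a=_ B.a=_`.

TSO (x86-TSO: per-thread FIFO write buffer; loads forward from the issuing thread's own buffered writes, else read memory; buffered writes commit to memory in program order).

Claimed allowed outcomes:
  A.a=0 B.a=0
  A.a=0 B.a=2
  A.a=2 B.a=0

outcome vector order: (A.a,B.a)
under TSO → <0 0>; <0 2>; <2 0>; <2 2>
TSO∖claimed = {<2 2>}

missing: A.a=2 B.a=2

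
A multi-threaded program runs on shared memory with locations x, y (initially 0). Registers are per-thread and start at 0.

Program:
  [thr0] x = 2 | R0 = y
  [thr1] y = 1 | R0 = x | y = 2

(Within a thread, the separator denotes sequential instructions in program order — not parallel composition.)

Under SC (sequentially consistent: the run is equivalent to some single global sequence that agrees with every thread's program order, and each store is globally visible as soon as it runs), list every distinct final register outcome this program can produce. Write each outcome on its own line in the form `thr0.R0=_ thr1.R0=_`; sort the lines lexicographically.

outcome vector order: (thr0.R0,thr1.R0)
|SC outcomes| = 5

thr0.R0=0 thr1.R0=2
thr0.R0=1 thr1.R0=0
thr0.R0=1 thr1.R0=2
thr0.R0=2 thr1.R0=0
thr0.R0=2 thr1.R0=2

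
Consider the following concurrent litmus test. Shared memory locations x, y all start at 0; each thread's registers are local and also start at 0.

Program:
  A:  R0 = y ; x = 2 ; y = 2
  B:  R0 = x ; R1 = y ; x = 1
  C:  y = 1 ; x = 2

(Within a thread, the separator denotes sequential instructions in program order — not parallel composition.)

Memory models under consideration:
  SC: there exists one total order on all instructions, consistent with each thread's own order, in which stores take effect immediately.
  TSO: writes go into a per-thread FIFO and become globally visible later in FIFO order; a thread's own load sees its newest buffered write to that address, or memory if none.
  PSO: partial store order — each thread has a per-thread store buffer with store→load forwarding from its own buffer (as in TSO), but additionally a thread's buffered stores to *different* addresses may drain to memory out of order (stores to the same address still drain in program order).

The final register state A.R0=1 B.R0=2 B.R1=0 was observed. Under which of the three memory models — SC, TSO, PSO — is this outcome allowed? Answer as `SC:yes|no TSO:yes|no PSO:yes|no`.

outcome vector order: (A.R0,B.R0,B.R1)
SC: 11 outcomes — {<0 0 0>; <0 0 1>; <0 0 2>; <0 2 0>; <0 2 1>; <0 2 2>; <1 0 0>; <1 0 1>; <1 0 2>; <1 2 1>; <1 2 2>}
TSO: 11 outcomes — {<0 0 0>; <0 0 1>; <0 0 2>; <0 2 0>; <0 2 1>; <0 2 2>; <1 0 0>; <1 0 1>; <1 0 2>; <1 2 1>; <1 2 2>}
PSO: 12 outcomes — {<0 0 0>; <0 0 1>; <0 0 2>; <0 2 0>; <0 2 1>; <0 2 2>; <1 0 0>; <1 0 1>; <1 0 2>; <1 2 0>; <1 2 1>; <1 2 2>}
target <1 2 0> ∈ {PSO}

SC:no TSO:no PSO:yes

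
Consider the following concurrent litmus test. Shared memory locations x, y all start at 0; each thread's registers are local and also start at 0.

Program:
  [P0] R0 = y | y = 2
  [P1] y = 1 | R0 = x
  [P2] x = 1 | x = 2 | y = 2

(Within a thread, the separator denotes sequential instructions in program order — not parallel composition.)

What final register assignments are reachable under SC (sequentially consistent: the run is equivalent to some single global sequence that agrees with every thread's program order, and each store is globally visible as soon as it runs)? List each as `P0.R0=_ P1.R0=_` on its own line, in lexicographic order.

P0.R0=0 P1.R0=0
P0.R0=0 P1.R0=1
P0.R0=0 P1.R0=2
P0.R0=1 P1.R0=0
P0.R0=1 P1.R0=1
P0.R0=1 P1.R0=2
P0.R0=2 P1.R0=0
P0.R0=2 P1.R0=1
P0.R0=2 P1.R0=2

outcome vector order: (P0.R0,P1.R0)
|SC outcomes| = 9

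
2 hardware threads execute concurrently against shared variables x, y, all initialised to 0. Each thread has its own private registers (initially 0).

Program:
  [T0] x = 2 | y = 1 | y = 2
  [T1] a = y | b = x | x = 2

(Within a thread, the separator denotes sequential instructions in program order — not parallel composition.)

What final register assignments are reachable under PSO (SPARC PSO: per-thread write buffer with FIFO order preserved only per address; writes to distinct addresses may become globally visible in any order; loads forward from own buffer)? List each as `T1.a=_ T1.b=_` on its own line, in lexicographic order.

outcome vector order: (T1.a,T1.b)
|PSO outcomes| = 6

T1.a=0 T1.b=0
T1.a=0 T1.b=2
T1.a=1 T1.b=0
T1.a=1 T1.b=2
T1.a=2 T1.b=0
T1.a=2 T1.b=2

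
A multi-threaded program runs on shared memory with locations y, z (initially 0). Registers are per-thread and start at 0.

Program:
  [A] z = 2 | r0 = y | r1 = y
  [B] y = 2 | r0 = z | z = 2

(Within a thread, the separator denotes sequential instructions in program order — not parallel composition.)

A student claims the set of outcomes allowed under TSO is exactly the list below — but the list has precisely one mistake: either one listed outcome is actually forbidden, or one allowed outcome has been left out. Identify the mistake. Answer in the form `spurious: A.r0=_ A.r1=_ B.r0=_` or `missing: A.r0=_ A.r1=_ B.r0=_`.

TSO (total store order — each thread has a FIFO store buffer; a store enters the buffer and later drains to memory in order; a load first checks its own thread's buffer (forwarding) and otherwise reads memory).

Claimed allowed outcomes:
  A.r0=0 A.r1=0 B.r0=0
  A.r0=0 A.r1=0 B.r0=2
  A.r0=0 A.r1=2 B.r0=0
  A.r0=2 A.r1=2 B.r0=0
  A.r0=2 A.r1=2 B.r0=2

missing: A.r0=0 A.r1=2 B.r0=2

outcome vector order: (A.r0,A.r1,B.r0)
TSO: 6 outcomes — {<0 0 0>, <0 0 2>, <0 2 0>, <0 2 2>, <2 2 0>, <2 2 2>}
TSO∖claimed = {<0 2 2>}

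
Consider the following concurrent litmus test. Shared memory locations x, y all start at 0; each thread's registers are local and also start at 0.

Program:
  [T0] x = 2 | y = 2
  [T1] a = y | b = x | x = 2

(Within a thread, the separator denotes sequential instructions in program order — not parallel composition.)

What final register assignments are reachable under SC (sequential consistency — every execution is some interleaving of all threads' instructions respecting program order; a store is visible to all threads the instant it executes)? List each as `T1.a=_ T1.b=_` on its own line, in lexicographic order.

outcome vector order: (T1.a,T1.b)
|SC outcomes| = 3

T1.a=0 T1.b=0
T1.a=0 T1.b=2
T1.a=2 T1.b=2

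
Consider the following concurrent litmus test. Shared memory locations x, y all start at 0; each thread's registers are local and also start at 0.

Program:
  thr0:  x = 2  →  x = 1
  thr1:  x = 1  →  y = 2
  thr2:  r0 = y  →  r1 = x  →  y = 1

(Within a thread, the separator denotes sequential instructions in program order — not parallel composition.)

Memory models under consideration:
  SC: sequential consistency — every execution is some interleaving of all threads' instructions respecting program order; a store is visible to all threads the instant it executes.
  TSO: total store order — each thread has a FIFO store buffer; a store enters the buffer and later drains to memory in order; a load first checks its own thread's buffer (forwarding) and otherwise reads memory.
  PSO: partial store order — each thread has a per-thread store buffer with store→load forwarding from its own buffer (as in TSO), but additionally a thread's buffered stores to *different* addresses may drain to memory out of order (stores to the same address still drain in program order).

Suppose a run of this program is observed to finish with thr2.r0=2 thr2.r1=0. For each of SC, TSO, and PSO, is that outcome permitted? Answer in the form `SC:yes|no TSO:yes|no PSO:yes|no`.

SC:no TSO:no PSO:yes

outcome vector order: (thr2.r0,thr2.r1)
SC: 5 outcomes — {00; 01; 02; 21; 22}
TSO: 5 outcomes — {00; 01; 02; 21; 22}
PSO: 6 outcomes — {00; 01; 02; 20; 21; 22}
target 20 ∈ {PSO}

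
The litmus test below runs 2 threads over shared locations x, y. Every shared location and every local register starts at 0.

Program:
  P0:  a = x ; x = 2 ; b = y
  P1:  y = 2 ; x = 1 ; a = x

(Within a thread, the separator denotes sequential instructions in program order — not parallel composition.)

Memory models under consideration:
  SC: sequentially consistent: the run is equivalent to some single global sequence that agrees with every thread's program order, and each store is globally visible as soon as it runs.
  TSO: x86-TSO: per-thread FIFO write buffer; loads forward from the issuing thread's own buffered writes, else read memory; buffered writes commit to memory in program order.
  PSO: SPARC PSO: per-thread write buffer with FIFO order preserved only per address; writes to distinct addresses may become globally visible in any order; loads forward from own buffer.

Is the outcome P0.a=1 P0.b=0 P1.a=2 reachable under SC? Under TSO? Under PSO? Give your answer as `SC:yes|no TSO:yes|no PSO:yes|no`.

outcome vector order: (P0.a,P0.b,P1.a)
under SC → (0,0,1); (0,2,1); (0,2,2); (1,2,1); (1,2,2)
under TSO → (0,0,1); (0,0,2); (0,2,1); (0,2,2); (1,2,1); (1,2,2)
under PSO → (0,0,1); (0,0,2); (0,2,1); (0,2,2); (1,0,1); (1,0,2); (1,2,1); (1,2,2)
target (1,0,2) ∈ {PSO}

SC:no TSO:no PSO:yes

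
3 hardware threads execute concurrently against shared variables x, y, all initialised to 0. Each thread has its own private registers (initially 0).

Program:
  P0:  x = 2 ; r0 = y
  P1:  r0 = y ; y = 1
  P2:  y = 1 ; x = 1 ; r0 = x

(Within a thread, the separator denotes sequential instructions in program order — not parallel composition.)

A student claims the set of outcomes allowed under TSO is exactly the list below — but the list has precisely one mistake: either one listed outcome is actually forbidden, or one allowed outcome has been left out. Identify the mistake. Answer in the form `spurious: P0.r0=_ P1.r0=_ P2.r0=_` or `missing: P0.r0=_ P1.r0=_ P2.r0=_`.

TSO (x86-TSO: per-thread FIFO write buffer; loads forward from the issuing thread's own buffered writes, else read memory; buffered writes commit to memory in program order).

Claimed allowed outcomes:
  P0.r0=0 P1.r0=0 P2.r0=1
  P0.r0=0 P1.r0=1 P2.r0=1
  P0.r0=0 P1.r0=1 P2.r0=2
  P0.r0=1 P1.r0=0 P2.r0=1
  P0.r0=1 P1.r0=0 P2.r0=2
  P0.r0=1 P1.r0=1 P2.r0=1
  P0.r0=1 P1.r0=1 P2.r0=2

missing: P0.r0=0 P1.r0=0 P2.r0=2

outcome vector order: (P0.r0,P1.r0,P2.r0)
under TSO → 0/0/1, 0/0/2, 0/1/1, 0/1/2, 1/0/1, 1/0/2, 1/1/1, 1/1/2
TSO∖claimed = {0/0/2}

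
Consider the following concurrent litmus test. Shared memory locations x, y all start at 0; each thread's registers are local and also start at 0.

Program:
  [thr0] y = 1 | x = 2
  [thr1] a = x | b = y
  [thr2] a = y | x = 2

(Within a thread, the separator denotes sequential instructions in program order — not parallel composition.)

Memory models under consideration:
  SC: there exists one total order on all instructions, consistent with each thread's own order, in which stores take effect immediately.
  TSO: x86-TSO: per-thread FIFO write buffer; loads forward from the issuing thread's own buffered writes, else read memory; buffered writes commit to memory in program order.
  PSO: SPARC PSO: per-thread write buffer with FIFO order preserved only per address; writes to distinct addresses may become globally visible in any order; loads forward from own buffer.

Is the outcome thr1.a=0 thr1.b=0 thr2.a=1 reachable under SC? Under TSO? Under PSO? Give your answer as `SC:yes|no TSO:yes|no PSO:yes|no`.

outcome vector order: (thr1.a,thr1.b,thr2.a)
[SC] allowed = {0/0/0, 0/0/1, 0/1/0, 0/1/1, 2/0/0, 2/1/0, 2/1/1}
[TSO] allowed = {0/0/0, 0/0/1, 0/1/0, 0/1/1, 2/0/0, 2/1/0, 2/1/1}
[PSO] allowed = {0/0/0, 0/0/1, 0/1/0, 0/1/1, 2/0/0, 2/0/1, 2/1/0, 2/1/1}
target 0/0/1 ∈ {SC,TSO,PSO}

SC:yes TSO:yes PSO:yes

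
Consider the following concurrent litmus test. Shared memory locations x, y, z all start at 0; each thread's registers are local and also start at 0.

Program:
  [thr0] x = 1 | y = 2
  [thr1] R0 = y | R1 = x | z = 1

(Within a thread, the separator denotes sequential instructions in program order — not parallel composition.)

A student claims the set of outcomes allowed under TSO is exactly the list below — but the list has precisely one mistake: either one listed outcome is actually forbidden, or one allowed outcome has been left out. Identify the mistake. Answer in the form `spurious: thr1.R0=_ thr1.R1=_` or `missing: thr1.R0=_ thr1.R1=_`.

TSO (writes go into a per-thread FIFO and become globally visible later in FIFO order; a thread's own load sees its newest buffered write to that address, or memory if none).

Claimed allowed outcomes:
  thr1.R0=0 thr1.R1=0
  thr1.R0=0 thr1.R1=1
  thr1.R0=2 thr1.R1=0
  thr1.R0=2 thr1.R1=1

outcome vector order: (thr1.R0,thr1.R1)
[TSO] allowed = {<0 0> <0 1> <2 1>}
claimed∖TSO = {<2 0>}

spurious: thr1.R0=2 thr1.R1=0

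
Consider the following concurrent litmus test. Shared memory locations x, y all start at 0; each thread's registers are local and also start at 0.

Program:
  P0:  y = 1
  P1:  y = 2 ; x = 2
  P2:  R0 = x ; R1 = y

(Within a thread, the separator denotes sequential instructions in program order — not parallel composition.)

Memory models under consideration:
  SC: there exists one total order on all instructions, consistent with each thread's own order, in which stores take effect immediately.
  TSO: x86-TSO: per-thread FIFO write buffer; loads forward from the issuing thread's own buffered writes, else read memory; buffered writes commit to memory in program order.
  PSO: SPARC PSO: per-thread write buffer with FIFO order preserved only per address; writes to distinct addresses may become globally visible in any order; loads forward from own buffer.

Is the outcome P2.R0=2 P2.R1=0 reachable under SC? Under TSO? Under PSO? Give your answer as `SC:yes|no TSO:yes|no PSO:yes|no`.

SC:no TSO:no PSO:yes

outcome vector order: (P2.R0,P2.R1)
SC: 5 outcomes — {0/0 0/1 0/2 2/1 2/2}
TSO: 5 outcomes — {0/0 0/1 0/2 2/1 2/2}
PSO: 6 outcomes — {0/0 0/1 0/2 2/0 2/1 2/2}
target 2/0 ∈ {PSO}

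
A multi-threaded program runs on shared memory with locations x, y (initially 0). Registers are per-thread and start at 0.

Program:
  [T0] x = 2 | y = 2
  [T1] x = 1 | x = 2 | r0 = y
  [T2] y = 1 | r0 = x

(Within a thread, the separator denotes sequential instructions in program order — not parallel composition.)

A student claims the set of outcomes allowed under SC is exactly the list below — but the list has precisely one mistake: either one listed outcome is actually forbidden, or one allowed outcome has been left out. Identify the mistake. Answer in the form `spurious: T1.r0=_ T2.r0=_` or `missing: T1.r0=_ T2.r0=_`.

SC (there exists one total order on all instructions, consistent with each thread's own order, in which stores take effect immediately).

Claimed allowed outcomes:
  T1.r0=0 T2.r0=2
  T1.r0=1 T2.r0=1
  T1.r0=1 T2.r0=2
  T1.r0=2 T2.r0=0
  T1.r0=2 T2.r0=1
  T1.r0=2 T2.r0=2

outcome vector order: (T1.r0,T2.r0)
[SC] allowed = {02 10 11 12 20 21 22}
SC∖claimed = {10}

missing: T1.r0=1 T2.r0=0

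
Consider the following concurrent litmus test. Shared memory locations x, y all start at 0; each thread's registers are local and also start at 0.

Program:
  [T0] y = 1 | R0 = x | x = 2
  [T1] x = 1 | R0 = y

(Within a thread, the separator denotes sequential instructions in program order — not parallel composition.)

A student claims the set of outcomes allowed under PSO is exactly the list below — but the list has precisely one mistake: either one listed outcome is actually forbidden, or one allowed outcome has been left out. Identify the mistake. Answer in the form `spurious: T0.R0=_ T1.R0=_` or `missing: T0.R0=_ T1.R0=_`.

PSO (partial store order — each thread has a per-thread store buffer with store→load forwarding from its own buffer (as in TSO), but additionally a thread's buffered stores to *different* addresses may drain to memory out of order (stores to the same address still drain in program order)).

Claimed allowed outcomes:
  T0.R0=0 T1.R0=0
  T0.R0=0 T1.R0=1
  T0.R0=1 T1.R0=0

outcome vector order: (T0.R0,T1.R0)
PSO: 4 outcomes — {00 01 10 11}
PSO∖claimed = {11}

missing: T0.R0=1 T1.R0=1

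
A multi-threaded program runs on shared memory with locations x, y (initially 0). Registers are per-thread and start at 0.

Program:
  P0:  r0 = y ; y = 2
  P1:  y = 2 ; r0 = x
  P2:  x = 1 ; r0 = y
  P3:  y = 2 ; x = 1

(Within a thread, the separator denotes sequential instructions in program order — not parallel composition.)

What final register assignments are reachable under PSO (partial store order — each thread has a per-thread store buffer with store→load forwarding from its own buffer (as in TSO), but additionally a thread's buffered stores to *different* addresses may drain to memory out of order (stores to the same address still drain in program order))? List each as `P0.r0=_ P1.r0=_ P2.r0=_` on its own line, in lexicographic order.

outcome vector order: (P0.r0,P1.r0,P2.r0)
|PSO outcomes| = 8

P0.r0=0 P1.r0=0 P2.r0=0
P0.r0=0 P1.r0=0 P2.r0=2
P0.r0=0 P1.r0=1 P2.r0=0
P0.r0=0 P1.r0=1 P2.r0=2
P0.r0=2 P1.r0=0 P2.r0=0
P0.r0=2 P1.r0=0 P2.r0=2
P0.r0=2 P1.r0=1 P2.r0=0
P0.r0=2 P1.r0=1 P2.r0=2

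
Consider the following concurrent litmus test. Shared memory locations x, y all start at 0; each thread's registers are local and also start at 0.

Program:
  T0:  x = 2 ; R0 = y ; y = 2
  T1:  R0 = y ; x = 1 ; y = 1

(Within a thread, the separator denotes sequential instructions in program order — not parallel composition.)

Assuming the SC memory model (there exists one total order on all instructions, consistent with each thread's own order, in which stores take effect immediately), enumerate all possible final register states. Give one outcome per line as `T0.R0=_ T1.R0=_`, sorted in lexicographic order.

T0.R0=0 T1.R0=0
T0.R0=0 T1.R0=2
T0.R0=1 T1.R0=0

outcome vector order: (T0.R0,T1.R0)
|SC outcomes| = 3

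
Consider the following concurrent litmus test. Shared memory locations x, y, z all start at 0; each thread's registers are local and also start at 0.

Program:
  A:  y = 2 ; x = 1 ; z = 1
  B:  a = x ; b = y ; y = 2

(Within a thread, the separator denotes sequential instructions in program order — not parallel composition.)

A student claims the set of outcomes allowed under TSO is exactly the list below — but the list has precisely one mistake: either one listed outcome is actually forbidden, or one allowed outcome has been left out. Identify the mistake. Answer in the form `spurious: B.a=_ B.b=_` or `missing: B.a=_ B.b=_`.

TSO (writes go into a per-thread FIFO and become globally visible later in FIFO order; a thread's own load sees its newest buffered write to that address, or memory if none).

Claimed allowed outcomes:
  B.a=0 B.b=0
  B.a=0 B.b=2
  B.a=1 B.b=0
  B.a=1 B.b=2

outcome vector order: (B.a,B.b)
TSO (3): <0 0>, <0 2>, <1 2>
claimed∖TSO = {<1 0>}

spurious: B.a=1 B.b=0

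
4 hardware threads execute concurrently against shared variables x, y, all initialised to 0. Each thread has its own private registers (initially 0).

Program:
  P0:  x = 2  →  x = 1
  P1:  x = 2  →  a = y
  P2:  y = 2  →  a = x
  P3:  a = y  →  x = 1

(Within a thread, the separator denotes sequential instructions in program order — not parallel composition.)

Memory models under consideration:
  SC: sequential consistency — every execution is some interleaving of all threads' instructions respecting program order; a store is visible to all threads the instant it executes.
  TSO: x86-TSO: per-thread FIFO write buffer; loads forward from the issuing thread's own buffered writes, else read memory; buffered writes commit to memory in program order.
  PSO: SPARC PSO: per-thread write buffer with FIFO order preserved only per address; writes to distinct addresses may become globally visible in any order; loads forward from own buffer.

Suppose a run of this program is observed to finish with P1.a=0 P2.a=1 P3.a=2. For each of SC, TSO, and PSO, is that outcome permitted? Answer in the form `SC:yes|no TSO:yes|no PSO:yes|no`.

outcome vector order: (P1.a,P2.a,P3.a)
[SC] allowed = {010; 012; 020; 022; 200; 202; 210; 212; 220; 222}
[TSO] allowed = {000; 002; 010; 012; 020; 022; 200; 202; 210; 212; 220; 222}
[PSO] allowed = {000; 002; 010; 012; 020; 022; 200; 202; 210; 212; 220; 222}
target 012 ∈ {SC,TSO,PSO}

SC:yes TSO:yes PSO:yes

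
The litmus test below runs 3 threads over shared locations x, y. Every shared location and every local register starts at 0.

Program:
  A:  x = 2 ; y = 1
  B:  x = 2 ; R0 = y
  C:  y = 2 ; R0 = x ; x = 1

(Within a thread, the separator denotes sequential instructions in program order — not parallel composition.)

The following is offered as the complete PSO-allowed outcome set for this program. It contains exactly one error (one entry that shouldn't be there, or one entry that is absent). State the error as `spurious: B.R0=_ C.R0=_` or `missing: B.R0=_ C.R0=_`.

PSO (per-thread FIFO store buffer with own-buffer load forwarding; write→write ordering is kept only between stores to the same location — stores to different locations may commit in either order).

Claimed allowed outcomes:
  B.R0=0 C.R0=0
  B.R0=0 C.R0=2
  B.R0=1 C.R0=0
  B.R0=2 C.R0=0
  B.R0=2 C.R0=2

outcome vector order: (B.R0,C.R0)
[PSO] allowed = {00 02 10 12 20 22}
PSO∖claimed = {12}

missing: B.R0=1 C.R0=2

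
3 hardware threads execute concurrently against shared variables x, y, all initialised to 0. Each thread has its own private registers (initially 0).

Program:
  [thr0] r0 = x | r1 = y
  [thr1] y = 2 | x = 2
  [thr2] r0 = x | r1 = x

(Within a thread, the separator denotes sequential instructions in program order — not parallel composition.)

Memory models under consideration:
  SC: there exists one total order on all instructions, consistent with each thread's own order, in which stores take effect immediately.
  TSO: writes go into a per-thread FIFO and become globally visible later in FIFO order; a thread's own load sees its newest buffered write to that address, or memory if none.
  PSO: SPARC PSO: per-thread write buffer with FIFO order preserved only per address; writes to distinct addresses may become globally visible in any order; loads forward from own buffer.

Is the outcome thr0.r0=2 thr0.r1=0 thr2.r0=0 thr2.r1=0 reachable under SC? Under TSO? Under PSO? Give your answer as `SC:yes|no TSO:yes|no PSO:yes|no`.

outcome vector order: (thr0.r0,thr0.r1,thr2.r0,thr2.r1)
[SC] allowed = {(0,0,0,0) (0,0,0,2) (0,0,2,2) (0,2,0,0) (0,2,0,2) (0,2,2,2) (2,2,0,0) (2,2,0,2) (2,2,2,2)}
[TSO] allowed = {(0,0,0,0) (0,0,0,2) (0,0,2,2) (0,2,0,0) (0,2,0,2) (0,2,2,2) (2,2,0,0) (2,2,0,2) (2,2,2,2)}
[PSO] allowed = {(0,0,0,0) (0,0,0,2) (0,0,2,2) (0,2,0,0) (0,2,0,2) (0,2,2,2) (2,0,0,0) (2,0,0,2) (2,0,2,2) (2,2,0,0) (2,2,0,2) (2,2,2,2)}
target (2,0,0,0) ∈ {PSO}

SC:no TSO:no PSO:yes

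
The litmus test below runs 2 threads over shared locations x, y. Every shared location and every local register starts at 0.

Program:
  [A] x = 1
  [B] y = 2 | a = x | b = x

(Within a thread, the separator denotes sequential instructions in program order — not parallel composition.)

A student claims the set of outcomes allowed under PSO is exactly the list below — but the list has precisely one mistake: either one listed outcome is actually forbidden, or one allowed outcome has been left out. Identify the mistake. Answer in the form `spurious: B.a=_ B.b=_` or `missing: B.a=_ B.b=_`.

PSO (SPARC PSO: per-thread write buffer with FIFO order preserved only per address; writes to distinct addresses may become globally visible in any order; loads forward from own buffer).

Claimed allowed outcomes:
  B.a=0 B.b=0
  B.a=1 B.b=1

outcome vector order: (B.a,B.b)
PSO: 3 outcomes — {<0 0>, <0 1>, <1 1>}
PSO∖claimed = {<0 1>}

missing: B.a=0 B.b=1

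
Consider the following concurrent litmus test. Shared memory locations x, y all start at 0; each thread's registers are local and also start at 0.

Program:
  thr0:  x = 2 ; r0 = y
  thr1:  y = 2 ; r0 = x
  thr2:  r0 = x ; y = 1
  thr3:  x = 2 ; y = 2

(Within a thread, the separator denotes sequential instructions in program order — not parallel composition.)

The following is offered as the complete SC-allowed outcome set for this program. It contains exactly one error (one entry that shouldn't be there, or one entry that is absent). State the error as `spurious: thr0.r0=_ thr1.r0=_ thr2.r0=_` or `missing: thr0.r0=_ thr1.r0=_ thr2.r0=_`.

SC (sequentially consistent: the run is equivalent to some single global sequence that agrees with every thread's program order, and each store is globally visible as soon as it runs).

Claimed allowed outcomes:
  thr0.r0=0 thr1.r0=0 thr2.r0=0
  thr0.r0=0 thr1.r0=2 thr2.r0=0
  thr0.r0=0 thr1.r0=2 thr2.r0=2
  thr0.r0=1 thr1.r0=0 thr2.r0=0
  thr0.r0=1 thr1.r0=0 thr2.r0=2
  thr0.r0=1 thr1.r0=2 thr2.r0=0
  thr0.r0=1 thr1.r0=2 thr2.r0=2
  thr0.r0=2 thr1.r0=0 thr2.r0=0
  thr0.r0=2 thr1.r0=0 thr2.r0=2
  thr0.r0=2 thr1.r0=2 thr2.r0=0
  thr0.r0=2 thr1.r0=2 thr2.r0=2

spurious: thr0.r0=0 thr1.r0=0 thr2.r0=0

outcome vector order: (thr0.r0,thr1.r0,thr2.r0)
[SC] allowed = {(0,2,0); (0,2,2); (1,0,0); (1,0,2); (1,2,0); (1,2,2); (2,0,0); (2,0,2); (2,2,0); (2,2,2)}
claimed∖SC = {(0,0,0)}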